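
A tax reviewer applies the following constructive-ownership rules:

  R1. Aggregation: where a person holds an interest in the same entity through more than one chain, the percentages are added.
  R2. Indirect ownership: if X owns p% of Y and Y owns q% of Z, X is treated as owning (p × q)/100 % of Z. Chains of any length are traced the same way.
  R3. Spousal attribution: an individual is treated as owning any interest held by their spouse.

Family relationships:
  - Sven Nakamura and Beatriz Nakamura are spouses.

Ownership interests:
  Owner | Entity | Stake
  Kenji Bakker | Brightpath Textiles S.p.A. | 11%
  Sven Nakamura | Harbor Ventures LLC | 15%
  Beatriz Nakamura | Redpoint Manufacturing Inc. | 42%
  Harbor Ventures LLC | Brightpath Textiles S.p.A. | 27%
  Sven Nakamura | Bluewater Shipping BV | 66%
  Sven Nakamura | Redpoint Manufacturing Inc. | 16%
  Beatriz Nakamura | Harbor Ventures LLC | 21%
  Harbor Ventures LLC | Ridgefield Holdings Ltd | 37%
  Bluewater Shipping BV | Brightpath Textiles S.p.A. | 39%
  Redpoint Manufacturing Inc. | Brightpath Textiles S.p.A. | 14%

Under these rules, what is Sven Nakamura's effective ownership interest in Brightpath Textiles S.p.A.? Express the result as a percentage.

43.58%

By spousal attribution (R3), Sven Nakamura is treated as also owning Beatriz Nakamura's interest in Harbor Ventures LLC, giving 15% + 21% = 36%.
By spousal attribution (R3), Sven Nakamura is treated as also owning Beatriz Nakamura's interest in Redpoint Manufacturing Inc, giving 16% + 42% = 58%.
Chain via Harbor Ventures LLC (R2): 36% × 27% = 9.72% of Brightpath Textiles S.p.A.
Chain via Bluewater Shipping BV (R2): 66% × 39% = 25.74% of Brightpath Textiles S.p.A.
Chain via Redpoint Manufacturing Inc. (R2): 58% × 14% = 8.12% of Brightpath Textiles S.p.A.
Aggregating (R1): 9.72% + 25.74% + 8.12% = 43.58%.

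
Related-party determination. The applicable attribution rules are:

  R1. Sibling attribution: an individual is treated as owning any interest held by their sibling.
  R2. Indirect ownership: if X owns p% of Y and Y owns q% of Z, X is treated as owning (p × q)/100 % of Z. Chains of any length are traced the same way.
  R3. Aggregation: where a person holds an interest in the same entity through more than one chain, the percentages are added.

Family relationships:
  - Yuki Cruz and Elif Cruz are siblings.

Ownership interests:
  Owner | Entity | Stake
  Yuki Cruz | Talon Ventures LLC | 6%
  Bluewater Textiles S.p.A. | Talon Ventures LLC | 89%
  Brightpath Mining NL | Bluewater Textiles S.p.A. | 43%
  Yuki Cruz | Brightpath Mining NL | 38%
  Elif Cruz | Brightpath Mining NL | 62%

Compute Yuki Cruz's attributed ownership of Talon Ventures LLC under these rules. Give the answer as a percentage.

44.27%

By sibling attribution (R1), Yuki Cruz is treated as also owning Elif Cruz's interest in Brightpath Mining NL, giving 38% + 62% = 100%.
Chain via Brightpath Mining NL → Bluewater Textiles S.p.A. (R2): 100% × 43% × 89% = 38.27% of Talon Ventures LLC.
Direct interest in Talon Ventures LLC: 6%.
Aggregating (R3): 38.27% + 6% = 44.27%.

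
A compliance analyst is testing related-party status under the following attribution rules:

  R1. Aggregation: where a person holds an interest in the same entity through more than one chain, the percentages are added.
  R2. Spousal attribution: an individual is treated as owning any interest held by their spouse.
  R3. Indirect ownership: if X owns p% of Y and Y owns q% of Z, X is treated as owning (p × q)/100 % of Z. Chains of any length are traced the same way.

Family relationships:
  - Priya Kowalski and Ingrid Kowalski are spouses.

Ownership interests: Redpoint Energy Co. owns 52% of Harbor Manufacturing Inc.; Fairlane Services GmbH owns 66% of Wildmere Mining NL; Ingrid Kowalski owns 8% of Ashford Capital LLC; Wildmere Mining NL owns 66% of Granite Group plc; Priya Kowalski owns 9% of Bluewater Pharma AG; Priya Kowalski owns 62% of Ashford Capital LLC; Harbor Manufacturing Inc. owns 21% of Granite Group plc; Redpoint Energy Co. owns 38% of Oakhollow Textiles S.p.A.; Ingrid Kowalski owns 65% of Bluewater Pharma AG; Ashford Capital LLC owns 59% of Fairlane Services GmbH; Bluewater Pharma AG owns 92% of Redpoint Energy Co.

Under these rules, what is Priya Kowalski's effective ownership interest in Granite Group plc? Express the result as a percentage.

25.424616%

By spousal attribution (R2), Priya Kowalski is treated as also owning Ingrid Kowalski's interest in Ashford Capital LLC, giving 62% + 8% = 70%.
By spousal attribution (R2), Priya Kowalski is treated as also owning Ingrid Kowalski's interest in Bluewater Pharma AG, giving 9% + 65% = 74%.
Chain via Ashford Capital LLC → Fairlane Services GmbH → Wildmere Mining NL (R3): 70% × 59% × 66% × 66% = 17.99028% of Granite Group plc.
Chain via Bluewater Pharma AG → Redpoint Energy Co. → Harbor Manufacturing Inc. (R3): 74% × 92% × 52% × 21% = 7.434336% of Granite Group plc.
Aggregating (R1): 17.99028% + 7.434336% = 25.424616%.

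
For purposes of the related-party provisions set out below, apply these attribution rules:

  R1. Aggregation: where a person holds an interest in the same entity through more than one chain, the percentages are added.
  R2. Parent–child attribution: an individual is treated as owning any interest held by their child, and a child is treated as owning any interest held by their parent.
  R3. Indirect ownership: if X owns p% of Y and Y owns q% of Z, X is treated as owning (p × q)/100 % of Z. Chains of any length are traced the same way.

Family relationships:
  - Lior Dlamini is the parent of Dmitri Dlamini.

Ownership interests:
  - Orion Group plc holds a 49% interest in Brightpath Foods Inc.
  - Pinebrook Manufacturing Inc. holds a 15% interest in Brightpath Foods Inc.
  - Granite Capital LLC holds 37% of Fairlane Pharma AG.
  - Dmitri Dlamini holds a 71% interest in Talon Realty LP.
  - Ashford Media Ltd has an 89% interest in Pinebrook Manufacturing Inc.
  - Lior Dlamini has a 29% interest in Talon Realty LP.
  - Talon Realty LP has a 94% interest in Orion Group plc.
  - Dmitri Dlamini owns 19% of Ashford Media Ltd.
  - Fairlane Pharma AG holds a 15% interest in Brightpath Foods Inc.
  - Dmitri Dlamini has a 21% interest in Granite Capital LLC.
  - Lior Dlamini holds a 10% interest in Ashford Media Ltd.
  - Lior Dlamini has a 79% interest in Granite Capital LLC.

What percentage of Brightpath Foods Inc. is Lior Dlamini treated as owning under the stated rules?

55.4815%

By parent–child attribution (R2), Lior Dlamini is treated as also owning Dmitri Dlamini's interest in Talon Realty LP, giving 29% + 71% = 100%.
By parent–child attribution (R2), Lior Dlamini is treated as also owning Dmitri Dlamini's interest in Ashford Media Ltd, giving 10% + 19% = 29%.
By parent–child attribution (R2), Lior Dlamini is treated as also owning Dmitri Dlamini's interest in Granite Capital LLC, giving 79% + 21% = 100%.
Chain via Talon Realty LP → Orion Group plc (R3): 100% × 94% × 49% = 46.06% of Brightpath Foods Inc.
Chain via Ashford Media Ltd → Pinebrook Manufacturing Inc. (R3): 29% × 89% × 15% = 3.8715% of Brightpath Foods Inc.
Chain via Granite Capital LLC → Fairlane Pharma AG (R3): 100% × 37% × 15% = 5.55% of Brightpath Foods Inc.
Aggregating (R1): 46.06% + 3.8715% + 5.55% = 55.4815%.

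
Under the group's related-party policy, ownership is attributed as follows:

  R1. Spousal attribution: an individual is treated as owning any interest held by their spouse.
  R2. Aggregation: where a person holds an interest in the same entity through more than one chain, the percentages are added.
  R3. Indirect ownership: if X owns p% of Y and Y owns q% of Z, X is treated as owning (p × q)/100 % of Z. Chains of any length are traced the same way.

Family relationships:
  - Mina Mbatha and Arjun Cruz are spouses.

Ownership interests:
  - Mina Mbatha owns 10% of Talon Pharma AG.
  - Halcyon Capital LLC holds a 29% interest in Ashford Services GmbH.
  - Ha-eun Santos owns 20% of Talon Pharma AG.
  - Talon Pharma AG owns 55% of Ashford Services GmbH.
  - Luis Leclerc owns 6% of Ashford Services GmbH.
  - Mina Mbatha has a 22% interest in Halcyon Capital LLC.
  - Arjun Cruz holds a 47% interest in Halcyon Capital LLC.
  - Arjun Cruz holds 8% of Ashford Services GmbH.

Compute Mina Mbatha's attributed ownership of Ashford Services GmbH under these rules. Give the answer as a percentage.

33.51%

By spousal attribution (R1), Mina Mbatha is treated as also owning Arjun Cruz's interest in Halcyon Capital LLC, giving 22% + 47% = 69%.
By spousal attribution (R1), Mina Mbatha is treated as owning Arjun Cruz's 8% interest in Ashford Services GmbH.
Chain via Talon Pharma AG (R3): 10% × 55% = 5.5% of Ashford Services GmbH.
Chain via Halcyon Capital LLC (R3): 69% × 29% = 20.01% of Ashford Services GmbH.
Direct interest in Ashford Services GmbH: 8%.
Aggregating (R2): 5.5% + 20.01% + 8% = 33.51%.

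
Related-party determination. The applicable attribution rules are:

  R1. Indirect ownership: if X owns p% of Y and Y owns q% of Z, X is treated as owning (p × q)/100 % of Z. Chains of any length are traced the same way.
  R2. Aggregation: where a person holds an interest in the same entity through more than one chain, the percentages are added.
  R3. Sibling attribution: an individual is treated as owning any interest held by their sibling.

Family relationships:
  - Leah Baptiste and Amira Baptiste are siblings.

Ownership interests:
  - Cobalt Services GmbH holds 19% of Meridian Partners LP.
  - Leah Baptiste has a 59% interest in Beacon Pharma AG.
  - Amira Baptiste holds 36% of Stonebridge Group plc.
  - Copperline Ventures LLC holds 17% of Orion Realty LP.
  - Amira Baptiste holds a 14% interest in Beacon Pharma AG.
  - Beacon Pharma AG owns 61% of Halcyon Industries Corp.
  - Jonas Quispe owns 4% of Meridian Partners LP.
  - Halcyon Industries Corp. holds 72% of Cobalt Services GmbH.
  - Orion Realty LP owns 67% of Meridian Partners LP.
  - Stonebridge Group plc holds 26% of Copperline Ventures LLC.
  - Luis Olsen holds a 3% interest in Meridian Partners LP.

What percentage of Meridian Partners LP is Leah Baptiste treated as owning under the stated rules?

7.157808%

By sibling attribution (R3), Leah Baptiste is treated as also owning Amira Baptiste's interest in Beacon Pharma AG, giving 59% + 14% = 73%.
By sibling attribution (R3), Leah Baptiste is treated as owning Amira Baptiste's 36% interest in Stonebridge Group plc.
Chain via Beacon Pharma AG → Halcyon Industries Corp. → Cobalt Services GmbH (R1): 73% × 61% × 72% × 19% = 6.091704% of Meridian Partners LP.
Chain via Stonebridge Group plc → Copperline Ventures LLC → Orion Realty LP (R1): 36% × 26% × 17% × 67% = 1.066104% of Meridian Partners LP.
Aggregating (R2): 6.091704% + 1.066104% = 7.157808%.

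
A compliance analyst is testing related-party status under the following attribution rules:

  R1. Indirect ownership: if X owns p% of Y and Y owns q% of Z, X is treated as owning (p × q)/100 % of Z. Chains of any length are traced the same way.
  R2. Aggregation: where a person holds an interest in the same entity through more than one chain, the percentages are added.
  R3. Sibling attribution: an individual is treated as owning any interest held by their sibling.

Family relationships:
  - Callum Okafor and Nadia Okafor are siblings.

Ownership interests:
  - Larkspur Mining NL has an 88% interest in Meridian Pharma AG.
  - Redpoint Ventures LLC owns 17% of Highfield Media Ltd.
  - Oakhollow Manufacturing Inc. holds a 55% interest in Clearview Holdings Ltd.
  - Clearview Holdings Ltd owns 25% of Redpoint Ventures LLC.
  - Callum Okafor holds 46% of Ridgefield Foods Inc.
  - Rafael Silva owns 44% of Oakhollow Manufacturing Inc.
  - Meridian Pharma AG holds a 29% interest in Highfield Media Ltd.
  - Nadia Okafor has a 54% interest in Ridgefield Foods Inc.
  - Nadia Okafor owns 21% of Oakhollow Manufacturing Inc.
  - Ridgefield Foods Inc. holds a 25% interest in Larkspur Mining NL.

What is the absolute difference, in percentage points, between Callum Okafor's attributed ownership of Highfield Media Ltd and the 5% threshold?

By sibling attribution (R3), Callum Okafor is treated as also owning Nadia Okafor's interest in Ridgefield Foods Inc, giving 46% + 54% = 100%.
By sibling attribution (R3), Callum Okafor is treated as owning Nadia Okafor's 21% interest in Oakhollow Manufacturing Inc.
Chain via Ridgefield Foods Inc. → Larkspur Mining NL → Meridian Pharma AG (R1): 100% × 25% × 88% × 29% = 6.38% of Highfield Media Ltd.
Chain via Oakhollow Manufacturing Inc. → Clearview Holdings Ltd → Redpoint Ventures LLC (R1): 21% × 55% × 25% × 17% = 0.490875% of Highfield Media Ltd.
Aggregating (R2): 6.38% + 0.490875% = 6.870875%.
6.870875% exceeds the 5% threshold by 1.870875 percentage points.

1.870875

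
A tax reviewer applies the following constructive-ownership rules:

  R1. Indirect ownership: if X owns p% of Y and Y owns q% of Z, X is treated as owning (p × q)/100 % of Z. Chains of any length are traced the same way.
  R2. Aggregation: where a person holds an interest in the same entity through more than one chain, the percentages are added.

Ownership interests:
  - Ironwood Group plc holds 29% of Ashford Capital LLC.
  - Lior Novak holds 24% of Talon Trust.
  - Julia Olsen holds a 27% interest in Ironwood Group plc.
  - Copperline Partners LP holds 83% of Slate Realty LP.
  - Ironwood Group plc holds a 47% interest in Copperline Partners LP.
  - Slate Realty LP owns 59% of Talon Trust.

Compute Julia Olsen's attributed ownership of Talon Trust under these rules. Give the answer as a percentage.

Chain via Ironwood Group plc → Copperline Partners LP → Slate Realty LP (R1): 27% × 47% × 83% × 59% = 6.214293% of Talon Trust.

6.214293%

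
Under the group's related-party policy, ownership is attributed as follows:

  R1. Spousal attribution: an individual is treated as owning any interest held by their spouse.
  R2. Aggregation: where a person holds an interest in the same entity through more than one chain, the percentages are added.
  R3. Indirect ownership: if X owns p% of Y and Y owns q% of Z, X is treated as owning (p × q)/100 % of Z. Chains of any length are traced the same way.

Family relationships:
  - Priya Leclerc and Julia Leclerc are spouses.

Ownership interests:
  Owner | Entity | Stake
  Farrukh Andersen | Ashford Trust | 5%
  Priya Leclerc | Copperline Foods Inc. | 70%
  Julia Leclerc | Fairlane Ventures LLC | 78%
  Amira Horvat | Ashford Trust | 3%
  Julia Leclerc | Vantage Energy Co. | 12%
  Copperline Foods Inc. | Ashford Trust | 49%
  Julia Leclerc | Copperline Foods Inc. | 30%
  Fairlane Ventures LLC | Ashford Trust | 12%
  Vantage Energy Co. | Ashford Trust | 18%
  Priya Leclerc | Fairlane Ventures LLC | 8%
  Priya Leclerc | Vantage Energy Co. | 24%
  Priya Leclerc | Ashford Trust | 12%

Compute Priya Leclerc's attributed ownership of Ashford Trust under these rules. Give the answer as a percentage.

77.8%

By spousal attribution (R1), Priya Leclerc is treated as also owning Julia Leclerc's interest in Vantage Energy Co, giving 24% + 12% = 36%.
By spousal attribution (R1), Priya Leclerc is treated as also owning Julia Leclerc's interest in Copperline Foods Inc, giving 70% + 30% = 100%.
By spousal attribution (R1), Priya Leclerc is treated as also owning Julia Leclerc's interest in Fairlane Ventures LLC, giving 8% + 78% = 86%.
Chain via Vantage Energy Co. (R3): 36% × 18% = 6.48% of Ashford Trust.
Chain via Copperline Foods Inc. (R3): 100% × 49% = 49% of Ashford Trust.
Chain via Fairlane Ventures LLC (R3): 86% × 12% = 10.32% of Ashford Trust.
Direct interest in Ashford Trust: 12%.
Aggregating (R2): 6.48% + 49% + 10.32% + 12% = 77.8%.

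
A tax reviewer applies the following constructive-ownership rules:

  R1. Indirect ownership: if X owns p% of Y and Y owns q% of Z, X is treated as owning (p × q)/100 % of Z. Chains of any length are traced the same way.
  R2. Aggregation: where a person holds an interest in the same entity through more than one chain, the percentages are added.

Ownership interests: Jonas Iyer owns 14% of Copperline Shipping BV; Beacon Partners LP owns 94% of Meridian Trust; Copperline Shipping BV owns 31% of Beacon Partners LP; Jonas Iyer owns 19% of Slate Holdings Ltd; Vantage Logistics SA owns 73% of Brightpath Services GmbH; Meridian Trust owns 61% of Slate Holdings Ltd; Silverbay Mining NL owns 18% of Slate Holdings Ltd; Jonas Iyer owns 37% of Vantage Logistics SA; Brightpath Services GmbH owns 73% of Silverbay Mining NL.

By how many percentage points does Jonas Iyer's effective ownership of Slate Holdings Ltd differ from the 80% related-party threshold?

Chain via Vantage Logistics SA → Brightpath Services GmbH → Silverbay Mining NL (R1): 37% × 73% × 73% × 18% = 3.549114% of Slate Holdings Ltd.
Chain via Copperline Shipping BV → Beacon Partners LP → Meridian Trust (R1): 14% × 31% × 94% × 61% = 2.488556% of Slate Holdings Ltd.
Direct interest in Slate Holdings Ltd: 19%.
Aggregating (R2): 3.549114% + 2.488556% + 19% = 25.03767%.
25.03767% falls short of the 80% threshold by 54.96233 percentage points.

54.96233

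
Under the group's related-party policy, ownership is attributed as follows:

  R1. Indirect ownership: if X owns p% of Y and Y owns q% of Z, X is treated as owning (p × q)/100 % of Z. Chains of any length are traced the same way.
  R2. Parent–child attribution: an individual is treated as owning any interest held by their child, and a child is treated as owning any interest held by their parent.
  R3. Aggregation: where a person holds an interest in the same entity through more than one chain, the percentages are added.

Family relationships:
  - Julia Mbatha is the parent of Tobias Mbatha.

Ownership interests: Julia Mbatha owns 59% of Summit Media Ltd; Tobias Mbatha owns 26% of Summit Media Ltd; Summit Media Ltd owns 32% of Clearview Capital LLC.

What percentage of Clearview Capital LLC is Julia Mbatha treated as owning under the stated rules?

By parent–child attribution (R2), Julia Mbatha is treated as also owning Tobias Mbatha's interest in Summit Media Ltd, giving 59% + 26% = 85%.
Chain via Summit Media Ltd (R1): 85% × 32% = 27.2% of Clearview Capital LLC.

27.2%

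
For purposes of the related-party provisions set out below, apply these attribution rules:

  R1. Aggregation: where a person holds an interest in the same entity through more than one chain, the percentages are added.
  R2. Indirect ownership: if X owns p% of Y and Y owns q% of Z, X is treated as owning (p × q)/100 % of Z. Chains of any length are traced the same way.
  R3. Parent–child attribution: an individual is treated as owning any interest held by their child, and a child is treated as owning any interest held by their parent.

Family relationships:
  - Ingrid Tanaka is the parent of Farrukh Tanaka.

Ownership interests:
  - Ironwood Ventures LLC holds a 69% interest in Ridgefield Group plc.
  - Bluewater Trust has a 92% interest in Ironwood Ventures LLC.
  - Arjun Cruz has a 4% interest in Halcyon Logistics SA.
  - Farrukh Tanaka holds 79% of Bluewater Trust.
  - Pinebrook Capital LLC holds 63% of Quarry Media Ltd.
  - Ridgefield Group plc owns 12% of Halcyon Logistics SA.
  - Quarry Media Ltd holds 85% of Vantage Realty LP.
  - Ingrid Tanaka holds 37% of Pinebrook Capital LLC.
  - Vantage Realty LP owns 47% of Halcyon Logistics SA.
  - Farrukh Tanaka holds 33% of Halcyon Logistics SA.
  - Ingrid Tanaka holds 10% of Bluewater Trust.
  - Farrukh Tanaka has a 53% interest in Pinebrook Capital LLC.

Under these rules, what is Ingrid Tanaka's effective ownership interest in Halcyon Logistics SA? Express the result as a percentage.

By parent–child attribution (R3), Ingrid Tanaka is treated as also owning Farrukh Tanaka's interest in Pinebrook Capital LLC, giving 37% + 53% = 90%.
By parent–child attribution (R3), Ingrid Tanaka is treated as also owning Farrukh Tanaka's interest in Bluewater Trust, giving 10% + 79% = 89%.
By parent–child attribution (R3), Ingrid Tanaka is treated as owning Farrukh Tanaka's 33% interest in Halcyon Logistics SA.
Chain via Pinebrook Capital LLC → Quarry Media Ltd → Vantage Realty LP (R2): 90% × 63% × 85% × 47% = 22.65165% of Halcyon Logistics SA.
Chain via Bluewater Trust → Ironwood Ventures LLC → Ridgefield Group plc (R2): 89% × 92% × 69% × 12% = 6.779664% of Halcyon Logistics SA.
Direct interest in Halcyon Logistics SA: 33%.
Aggregating (R1): 22.65165% + 6.779664% + 33% = 62.431314%.

62.431314%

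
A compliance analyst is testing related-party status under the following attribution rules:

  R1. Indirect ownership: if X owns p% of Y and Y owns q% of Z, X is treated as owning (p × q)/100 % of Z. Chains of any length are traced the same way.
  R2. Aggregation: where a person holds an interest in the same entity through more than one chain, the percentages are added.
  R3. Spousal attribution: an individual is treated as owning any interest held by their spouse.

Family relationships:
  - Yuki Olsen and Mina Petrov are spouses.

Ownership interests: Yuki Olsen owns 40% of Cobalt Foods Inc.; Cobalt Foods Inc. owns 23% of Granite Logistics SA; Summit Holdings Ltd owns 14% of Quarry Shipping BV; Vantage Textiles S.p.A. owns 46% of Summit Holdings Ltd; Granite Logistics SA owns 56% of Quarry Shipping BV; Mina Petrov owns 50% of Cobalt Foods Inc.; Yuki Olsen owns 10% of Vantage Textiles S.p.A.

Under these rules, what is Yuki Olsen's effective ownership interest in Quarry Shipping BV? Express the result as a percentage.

12.236%

By spousal attribution (R3), Yuki Olsen is treated as also owning Mina Petrov's interest in Cobalt Foods Inc, giving 40% + 50% = 90%.
Chain via Vantage Textiles S.p.A. → Summit Holdings Ltd (R1): 10% × 46% × 14% = 0.644% of Quarry Shipping BV.
Chain via Cobalt Foods Inc. → Granite Logistics SA (R1): 90% × 23% × 56% = 11.592% of Quarry Shipping BV.
Aggregating (R2): 0.644% + 11.592% = 12.236%.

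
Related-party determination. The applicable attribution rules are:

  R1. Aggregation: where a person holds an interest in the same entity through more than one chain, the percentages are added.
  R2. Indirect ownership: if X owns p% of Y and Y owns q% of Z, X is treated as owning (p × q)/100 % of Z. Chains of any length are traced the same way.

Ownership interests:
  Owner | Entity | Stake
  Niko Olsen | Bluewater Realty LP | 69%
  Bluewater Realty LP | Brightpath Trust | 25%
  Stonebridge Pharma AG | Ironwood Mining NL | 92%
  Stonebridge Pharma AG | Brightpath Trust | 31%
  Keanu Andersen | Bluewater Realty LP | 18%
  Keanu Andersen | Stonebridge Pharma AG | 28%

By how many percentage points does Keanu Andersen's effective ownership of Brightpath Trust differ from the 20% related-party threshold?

Chain via Stonebridge Pharma AG (R2): 28% × 31% = 8.68% of Brightpath Trust.
Chain via Bluewater Realty LP (R2): 18% × 25% = 4.5% of Brightpath Trust.
Aggregating (R1): 8.68% + 4.5% = 13.18%.
13.18% falls short of the 20% threshold by 6.82 percentage points.

6.82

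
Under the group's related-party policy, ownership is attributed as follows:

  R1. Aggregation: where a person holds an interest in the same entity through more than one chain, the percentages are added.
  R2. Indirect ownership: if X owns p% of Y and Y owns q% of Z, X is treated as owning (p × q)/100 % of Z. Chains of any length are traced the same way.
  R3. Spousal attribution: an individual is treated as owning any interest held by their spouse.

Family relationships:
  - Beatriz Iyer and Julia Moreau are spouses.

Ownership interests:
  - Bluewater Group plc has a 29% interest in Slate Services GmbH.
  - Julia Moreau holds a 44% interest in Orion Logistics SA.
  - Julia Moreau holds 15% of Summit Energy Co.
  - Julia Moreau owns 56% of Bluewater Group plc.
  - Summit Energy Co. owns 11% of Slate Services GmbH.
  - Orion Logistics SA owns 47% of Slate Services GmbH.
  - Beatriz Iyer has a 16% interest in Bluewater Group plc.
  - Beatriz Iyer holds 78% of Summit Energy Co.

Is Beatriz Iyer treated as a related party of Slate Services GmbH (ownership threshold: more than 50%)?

Yes

By spousal attribution (R3), Beatriz Iyer is treated as also owning Julia Moreau's interest in Summit Energy Co, giving 78% + 15% = 93%.
By spousal attribution (R3), Beatriz Iyer is treated as also owning Julia Moreau's interest in Bluewater Group plc, giving 16% + 56% = 72%.
By spousal attribution (R3), Beatriz Iyer is treated as owning Julia Moreau's 44% interest in Orion Logistics SA.
Chain via Summit Energy Co. (R2): 93% × 11% = 10.23% of Slate Services GmbH.
Chain via Bluewater Group plc (R2): 72% × 29% = 20.88% of Slate Services GmbH.
Chain via Orion Logistics SA (R2): 44% × 47% = 20.68% of Slate Services GmbH.
Aggregating (R1): 10.23% + 20.88% + 20.68% = 51.79%.
51.79% exceeds the 50% threshold, so Beatriz is a related party to Slate Services GmbH.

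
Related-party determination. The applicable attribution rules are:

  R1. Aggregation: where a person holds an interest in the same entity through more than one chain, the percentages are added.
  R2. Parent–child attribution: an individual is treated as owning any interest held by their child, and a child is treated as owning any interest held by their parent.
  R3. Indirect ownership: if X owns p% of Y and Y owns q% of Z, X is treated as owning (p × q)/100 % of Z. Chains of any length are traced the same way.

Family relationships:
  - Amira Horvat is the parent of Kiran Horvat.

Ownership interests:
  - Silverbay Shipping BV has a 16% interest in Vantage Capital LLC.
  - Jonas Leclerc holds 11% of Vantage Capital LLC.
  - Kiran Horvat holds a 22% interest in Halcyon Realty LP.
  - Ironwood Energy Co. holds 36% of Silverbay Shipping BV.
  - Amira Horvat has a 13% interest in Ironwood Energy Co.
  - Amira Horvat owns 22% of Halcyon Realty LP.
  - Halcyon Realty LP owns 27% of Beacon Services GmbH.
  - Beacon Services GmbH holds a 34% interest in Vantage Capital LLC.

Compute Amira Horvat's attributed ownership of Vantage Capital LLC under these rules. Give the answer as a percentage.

By parent–child attribution (R2), Amira Horvat is treated as also owning Kiran Horvat's interest in Halcyon Realty LP, giving 22% + 22% = 44%.
Chain via Halcyon Realty LP → Beacon Services GmbH (R3): 44% × 27% × 34% = 4.0392% of Vantage Capital LLC.
Chain via Ironwood Energy Co. → Silverbay Shipping BV (R3): 13% × 36% × 16% = 0.7488% of Vantage Capital LLC.
Aggregating (R1): 4.0392% + 0.7488% = 4.788%.

4.788%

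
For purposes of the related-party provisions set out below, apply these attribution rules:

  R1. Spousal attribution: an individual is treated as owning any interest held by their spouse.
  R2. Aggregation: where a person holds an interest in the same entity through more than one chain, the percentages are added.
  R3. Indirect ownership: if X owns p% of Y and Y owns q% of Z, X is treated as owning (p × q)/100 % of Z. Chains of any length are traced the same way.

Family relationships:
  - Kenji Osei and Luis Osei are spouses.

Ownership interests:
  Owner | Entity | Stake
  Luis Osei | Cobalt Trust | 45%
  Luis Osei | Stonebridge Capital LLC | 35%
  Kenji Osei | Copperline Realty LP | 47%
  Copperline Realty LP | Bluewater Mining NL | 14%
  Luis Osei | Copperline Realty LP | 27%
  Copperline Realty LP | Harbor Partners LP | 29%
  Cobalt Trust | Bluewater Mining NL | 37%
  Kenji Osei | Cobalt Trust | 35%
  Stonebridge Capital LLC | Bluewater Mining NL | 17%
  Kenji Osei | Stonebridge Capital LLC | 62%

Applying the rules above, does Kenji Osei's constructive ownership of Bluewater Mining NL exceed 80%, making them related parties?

No

By spousal attribution (R1), Kenji Osei is treated as also owning Luis Osei's interest in Stonebridge Capital LLC, giving 62% + 35% = 97%.
By spousal attribution (R1), Kenji Osei is treated as also owning Luis Osei's interest in Cobalt Trust, giving 35% + 45% = 80%.
By spousal attribution (R1), Kenji Osei is treated as also owning Luis Osei's interest in Copperline Realty LP, giving 47% + 27% = 74%.
Chain via Stonebridge Capital LLC (R3): 97% × 17% = 16.49% of Bluewater Mining NL.
Chain via Cobalt Trust (R3): 80% × 37% = 29.6% of Bluewater Mining NL.
Chain via Copperline Realty LP (R3): 74% × 14% = 10.36% of Bluewater Mining NL.
Aggregating (R2): 16.49% + 29.6% + 10.36% = 56.45%.
56.45% does not exceed the 80% threshold, so Kenji is not a related party to Bluewater Mining NL.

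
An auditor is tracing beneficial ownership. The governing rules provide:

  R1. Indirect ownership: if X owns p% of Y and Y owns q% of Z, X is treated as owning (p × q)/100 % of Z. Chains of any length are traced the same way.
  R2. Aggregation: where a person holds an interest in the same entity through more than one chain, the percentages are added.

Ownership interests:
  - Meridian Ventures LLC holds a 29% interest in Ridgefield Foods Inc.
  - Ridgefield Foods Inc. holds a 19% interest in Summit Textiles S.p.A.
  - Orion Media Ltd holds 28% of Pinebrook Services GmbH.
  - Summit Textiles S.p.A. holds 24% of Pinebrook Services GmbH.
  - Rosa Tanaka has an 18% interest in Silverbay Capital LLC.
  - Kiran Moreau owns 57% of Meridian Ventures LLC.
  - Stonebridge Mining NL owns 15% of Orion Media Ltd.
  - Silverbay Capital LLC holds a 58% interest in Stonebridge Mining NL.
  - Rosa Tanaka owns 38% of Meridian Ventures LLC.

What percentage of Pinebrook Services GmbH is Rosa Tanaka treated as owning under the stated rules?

0.940992%

Chain via Silverbay Capital LLC → Stonebridge Mining NL → Orion Media Ltd (R1): 18% × 58% × 15% × 28% = 0.43848% of Pinebrook Services GmbH.
Chain via Meridian Ventures LLC → Ridgefield Foods Inc. → Summit Textiles S.p.A. (R1): 38% × 29% × 19% × 24% = 0.502512% of Pinebrook Services GmbH.
Aggregating (R2): 0.43848% + 0.502512% = 0.940992%.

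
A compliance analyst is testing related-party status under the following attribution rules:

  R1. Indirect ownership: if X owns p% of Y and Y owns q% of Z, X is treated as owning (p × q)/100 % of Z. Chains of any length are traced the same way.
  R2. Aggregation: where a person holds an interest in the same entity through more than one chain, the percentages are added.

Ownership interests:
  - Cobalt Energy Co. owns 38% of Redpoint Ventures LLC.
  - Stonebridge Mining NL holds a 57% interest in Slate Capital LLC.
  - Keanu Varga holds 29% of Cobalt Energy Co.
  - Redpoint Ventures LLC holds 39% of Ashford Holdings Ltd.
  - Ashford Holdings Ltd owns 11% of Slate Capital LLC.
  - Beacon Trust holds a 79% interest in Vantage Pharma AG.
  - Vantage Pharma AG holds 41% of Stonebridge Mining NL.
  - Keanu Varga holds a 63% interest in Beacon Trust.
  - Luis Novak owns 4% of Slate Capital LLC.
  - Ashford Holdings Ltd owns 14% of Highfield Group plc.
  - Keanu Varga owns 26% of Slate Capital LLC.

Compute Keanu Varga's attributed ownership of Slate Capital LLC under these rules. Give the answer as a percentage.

38.104007%

Chain via Beacon Trust → Vantage Pharma AG → Stonebridge Mining NL (R1): 63% × 79% × 41% × 57% = 11.631249% of Slate Capital LLC.
Chain via Cobalt Energy Co. → Redpoint Ventures LLC → Ashford Holdings Ltd (R1): 29% × 38% × 39% × 11% = 0.472758% of Slate Capital LLC.
Direct interest in Slate Capital LLC: 26%.
Aggregating (R2): 11.631249% + 0.472758% + 26% = 38.104007%.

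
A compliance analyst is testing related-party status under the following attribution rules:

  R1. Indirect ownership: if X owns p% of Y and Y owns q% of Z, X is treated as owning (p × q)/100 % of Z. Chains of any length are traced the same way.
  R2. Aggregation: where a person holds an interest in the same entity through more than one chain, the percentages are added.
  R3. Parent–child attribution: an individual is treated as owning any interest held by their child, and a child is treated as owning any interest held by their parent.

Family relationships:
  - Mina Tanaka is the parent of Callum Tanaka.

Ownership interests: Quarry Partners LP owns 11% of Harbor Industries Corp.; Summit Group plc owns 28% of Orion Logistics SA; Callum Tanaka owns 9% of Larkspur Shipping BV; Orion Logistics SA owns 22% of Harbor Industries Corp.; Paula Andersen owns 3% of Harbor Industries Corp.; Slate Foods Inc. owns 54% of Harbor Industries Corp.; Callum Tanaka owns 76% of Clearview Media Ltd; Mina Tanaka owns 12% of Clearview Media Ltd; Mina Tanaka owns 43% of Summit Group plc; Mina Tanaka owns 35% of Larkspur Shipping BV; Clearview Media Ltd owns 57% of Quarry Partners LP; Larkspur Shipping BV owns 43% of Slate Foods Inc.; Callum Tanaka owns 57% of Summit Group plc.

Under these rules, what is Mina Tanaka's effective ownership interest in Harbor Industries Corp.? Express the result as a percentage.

21.8944%

By parent–child attribution (R3), Mina Tanaka is treated as also owning Callum Tanaka's interest in Summit Group plc, giving 43% + 57% = 100%.
By parent–child attribution (R3), Mina Tanaka is treated as also owning Callum Tanaka's interest in Larkspur Shipping BV, giving 35% + 9% = 44%.
By parent–child attribution (R3), Mina Tanaka is treated as also owning Callum Tanaka's interest in Clearview Media Ltd, giving 12% + 76% = 88%.
Chain via Summit Group plc → Orion Logistics SA (R1): 100% × 28% × 22% = 6.16% of Harbor Industries Corp.
Chain via Larkspur Shipping BV → Slate Foods Inc. (R1): 44% × 43% × 54% = 10.2168% of Harbor Industries Corp.
Chain via Clearview Media Ltd → Quarry Partners LP (R1): 88% × 57% × 11% = 5.5176% of Harbor Industries Corp.
Aggregating (R2): 6.16% + 10.2168% + 5.5176% = 21.8944%.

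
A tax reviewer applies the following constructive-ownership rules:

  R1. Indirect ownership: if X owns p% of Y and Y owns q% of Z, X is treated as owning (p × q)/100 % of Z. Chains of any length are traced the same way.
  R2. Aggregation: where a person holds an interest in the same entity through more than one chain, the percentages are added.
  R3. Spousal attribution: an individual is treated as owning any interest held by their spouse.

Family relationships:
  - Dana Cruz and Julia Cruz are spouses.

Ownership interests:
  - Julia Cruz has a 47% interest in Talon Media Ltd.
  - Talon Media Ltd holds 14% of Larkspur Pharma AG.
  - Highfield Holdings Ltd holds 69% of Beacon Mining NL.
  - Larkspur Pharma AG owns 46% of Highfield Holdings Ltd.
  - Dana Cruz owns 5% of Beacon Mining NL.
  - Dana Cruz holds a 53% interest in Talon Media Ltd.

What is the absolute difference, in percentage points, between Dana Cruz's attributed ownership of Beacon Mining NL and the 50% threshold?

40.5564

By spousal attribution (R3), Dana Cruz is treated as also owning Julia Cruz's interest in Talon Media Ltd, giving 53% + 47% = 100%.
Chain via Talon Media Ltd → Larkspur Pharma AG → Highfield Holdings Ltd (R1): 100% × 14% × 46% × 69% = 4.4436% of Beacon Mining NL.
Direct interest in Beacon Mining NL: 5%.
Aggregating (R2): 4.4436% + 5% = 9.4436%.
9.4436% falls short of the 50% threshold by 40.5564 percentage points.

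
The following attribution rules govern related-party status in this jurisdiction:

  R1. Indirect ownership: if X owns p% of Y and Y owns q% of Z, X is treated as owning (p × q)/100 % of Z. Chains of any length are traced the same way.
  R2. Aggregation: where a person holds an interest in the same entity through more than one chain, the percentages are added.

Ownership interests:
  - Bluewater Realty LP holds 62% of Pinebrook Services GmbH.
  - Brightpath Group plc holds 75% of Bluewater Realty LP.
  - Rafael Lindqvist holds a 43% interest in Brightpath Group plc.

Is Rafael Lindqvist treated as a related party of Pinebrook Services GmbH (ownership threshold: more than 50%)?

Chain via Brightpath Group plc → Bluewater Realty LP (R1): 43% × 75% × 62% = 19.995% of Pinebrook Services GmbH.
19.995% does not exceed the 50% threshold, so Rafael is not a related party to Pinebrook Services GmbH.

No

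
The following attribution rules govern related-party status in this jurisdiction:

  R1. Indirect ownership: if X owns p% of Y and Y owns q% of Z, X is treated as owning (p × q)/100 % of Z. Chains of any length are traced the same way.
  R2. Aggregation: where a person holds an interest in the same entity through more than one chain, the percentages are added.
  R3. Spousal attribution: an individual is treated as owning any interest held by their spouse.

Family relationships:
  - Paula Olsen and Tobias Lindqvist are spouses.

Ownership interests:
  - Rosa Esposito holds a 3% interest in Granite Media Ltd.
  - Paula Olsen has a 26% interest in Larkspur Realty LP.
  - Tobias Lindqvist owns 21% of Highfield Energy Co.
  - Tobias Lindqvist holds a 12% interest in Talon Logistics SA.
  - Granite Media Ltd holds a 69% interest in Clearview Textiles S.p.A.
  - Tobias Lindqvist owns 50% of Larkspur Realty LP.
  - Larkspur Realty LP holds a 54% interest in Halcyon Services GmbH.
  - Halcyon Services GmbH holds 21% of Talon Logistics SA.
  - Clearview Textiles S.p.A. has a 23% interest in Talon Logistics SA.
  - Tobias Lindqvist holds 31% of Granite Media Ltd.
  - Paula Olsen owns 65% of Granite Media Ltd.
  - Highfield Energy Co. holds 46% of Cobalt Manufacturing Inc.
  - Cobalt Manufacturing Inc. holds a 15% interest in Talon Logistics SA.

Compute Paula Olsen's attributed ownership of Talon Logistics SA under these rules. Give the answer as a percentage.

By spousal attribution (R3), Paula Olsen is treated as also owning Tobias Lindqvist's interest in Larkspur Realty LP, giving 26% + 50% = 76%.
By spousal attribution (R3), Paula Olsen is treated as also owning Tobias Lindqvist's interest in Granite Media Ltd, giving 65% + 31% = 96%.
By spousal attribution (R3), Paula Olsen is treated as owning Tobias Lindqvist's 21% interest in Highfield Energy Co.
By spousal attribution (R3), Paula Olsen is treated as owning Tobias Lindqvist's 12% interest in Talon Logistics SA.
Chain via Larkspur Realty LP → Halcyon Services GmbH (R1): 76% × 54% × 21% = 8.6184% of Talon Logistics SA.
Chain via Granite Media Ltd → Clearview Textiles S.p.A. (R1): 96% × 69% × 23% = 15.2352% of Talon Logistics SA.
Chain via Highfield Energy Co. → Cobalt Manufacturing Inc. (R1): 21% × 46% × 15% = 1.449% of Talon Logistics SA.
Direct interest in Talon Logistics SA: 12%.
Aggregating (R2): 8.6184% + 15.2352% + 1.449% + 12% = 37.3026%.

37.3026%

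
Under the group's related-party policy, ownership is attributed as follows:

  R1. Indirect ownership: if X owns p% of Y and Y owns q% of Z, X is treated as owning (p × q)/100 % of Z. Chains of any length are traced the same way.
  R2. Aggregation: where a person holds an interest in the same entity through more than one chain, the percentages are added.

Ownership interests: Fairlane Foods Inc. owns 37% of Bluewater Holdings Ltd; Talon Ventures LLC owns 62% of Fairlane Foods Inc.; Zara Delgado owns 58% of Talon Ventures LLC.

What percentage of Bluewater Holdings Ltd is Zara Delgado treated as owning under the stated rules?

Chain via Talon Ventures LLC → Fairlane Foods Inc. (R1): 58% × 62% × 37% = 13.3052% of Bluewater Holdings Ltd.

13.3052%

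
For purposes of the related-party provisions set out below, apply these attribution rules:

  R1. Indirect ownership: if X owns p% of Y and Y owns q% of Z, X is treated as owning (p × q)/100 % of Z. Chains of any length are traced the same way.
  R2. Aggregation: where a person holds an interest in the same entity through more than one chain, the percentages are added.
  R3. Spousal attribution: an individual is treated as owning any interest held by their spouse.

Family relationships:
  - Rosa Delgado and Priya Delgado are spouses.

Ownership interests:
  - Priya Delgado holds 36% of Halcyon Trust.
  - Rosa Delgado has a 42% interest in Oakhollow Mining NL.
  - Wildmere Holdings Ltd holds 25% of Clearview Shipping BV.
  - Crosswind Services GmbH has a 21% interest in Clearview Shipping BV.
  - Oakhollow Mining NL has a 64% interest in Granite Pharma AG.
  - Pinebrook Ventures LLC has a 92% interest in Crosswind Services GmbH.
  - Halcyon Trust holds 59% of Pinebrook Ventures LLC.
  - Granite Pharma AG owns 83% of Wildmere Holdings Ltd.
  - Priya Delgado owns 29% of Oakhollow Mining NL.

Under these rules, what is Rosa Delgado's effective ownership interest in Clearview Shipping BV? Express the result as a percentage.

By spousal attribution (R3), Rosa Delgado is treated as also owning Priya Delgado's interest in Oakhollow Mining NL, giving 42% + 29% = 71%.
By spousal attribution (R3), Rosa Delgado is treated as owning Priya Delgado's 36% interest in Halcyon Trust.
Chain via Oakhollow Mining NL → Granite Pharma AG → Wildmere Holdings Ltd (R1): 71% × 64% × 83% × 25% = 9.4288% of Clearview Shipping BV.
Chain via Halcyon Trust → Pinebrook Ventures LLC → Crosswind Services GmbH (R1): 36% × 59% × 92% × 21% = 4.103568% of Clearview Shipping BV.
Aggregating (R2): 9.4288% + 4.103568% = 13.532368%.

13.532368%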